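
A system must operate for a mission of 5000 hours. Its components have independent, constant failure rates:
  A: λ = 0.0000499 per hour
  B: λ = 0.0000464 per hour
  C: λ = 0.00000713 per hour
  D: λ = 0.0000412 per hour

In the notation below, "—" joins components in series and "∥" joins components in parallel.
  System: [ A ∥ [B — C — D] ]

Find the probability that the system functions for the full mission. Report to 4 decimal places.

0.9167

R(A) = exp(−0.0000499 × 5000) = 0.779190
R(B) = exp(−0.0000464 × 5000) = 0.792946
R(C) = exp(−0.00000713 × 5000) = 0.964978
R(D) = exp(−0.0000412 × 5000) = 0.813833
Series (B, C, and D): 0.792946 × 0.964978 × 0.813833 = 0.622725
Parallel (A and [0.622725]): 1 − (1 − 0.779190)(1 − 0.622725) = 0.9167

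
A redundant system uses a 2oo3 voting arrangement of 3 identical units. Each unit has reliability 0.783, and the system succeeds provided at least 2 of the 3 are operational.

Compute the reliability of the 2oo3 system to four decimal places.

0.8792

R = Σ_{i=2}^{3} C(3,i) p^i (1−p)^{3−i} with p = 0.783
C(3,2)·0.783^2·0.217^1 = 0.399121
C(3,3)·0.783^3·0.217^0 = 0.480049
Sum = 0.8792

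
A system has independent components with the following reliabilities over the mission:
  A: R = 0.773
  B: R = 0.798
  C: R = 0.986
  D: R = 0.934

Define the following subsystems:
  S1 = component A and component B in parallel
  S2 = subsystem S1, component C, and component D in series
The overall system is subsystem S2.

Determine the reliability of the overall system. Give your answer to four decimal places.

Parallel (A and B): 1 − (1 − 0.773000)(1 − 0.798000) = 0.954146
Series ([0.954146], C, and D): 0.954146 × 0.986000 × 0.934000 = 0.8787

0.8787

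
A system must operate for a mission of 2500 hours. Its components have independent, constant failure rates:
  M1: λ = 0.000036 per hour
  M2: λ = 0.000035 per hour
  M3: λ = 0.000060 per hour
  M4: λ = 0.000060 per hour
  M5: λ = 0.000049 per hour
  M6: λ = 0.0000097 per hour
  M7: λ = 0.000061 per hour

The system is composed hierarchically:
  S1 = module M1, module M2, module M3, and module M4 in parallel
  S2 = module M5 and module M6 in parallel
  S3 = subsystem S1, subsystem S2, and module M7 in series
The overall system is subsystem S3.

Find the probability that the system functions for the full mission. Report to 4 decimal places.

0.8561

R(M1) = exp(−0.000036 × 2500) = 0.913931
R(M2) = exp(−0.000035 × 2500) = 0.916219
R(M3) = exp(−0.000060 × 2500) = 0.860708
R(M4) = exp(−0.000060 × 2500) = 0.860708
R(M5) = exp(−0.000049 × 2500) = 0.884706
R(M6) = exp(−0.0000097 × 2500) = 0.976042
R(M7) = exp(−0.000061 × 2500) = 0.858559
Parallel (M1, M2, M3, and M4): 1 − (1 − 0.913931)(1 − 0.916219)(1 − 0.860708)(1 − 0.860708) = 0.999860
Parallel (M5 and M6): 1 − (1 − 0.884706)(1 − 0.976042) = 0.997238
Series ([0.999860], [0.997238], and M7): 0.999860 × 0.997238 × 0.858559 = 0.8561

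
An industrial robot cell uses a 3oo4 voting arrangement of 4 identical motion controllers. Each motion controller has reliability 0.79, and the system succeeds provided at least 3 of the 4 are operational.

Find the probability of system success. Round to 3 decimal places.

0.804

R = Σ_{i=3}^{4} C(4,i) p^i (1−p)^{4−i} with p = 0.79
C(4,3)·0.79^3·0.21^1 = 0.41415
C(4,4)·0.79^4·0.21^0 = 0.38950
Sum = 0.804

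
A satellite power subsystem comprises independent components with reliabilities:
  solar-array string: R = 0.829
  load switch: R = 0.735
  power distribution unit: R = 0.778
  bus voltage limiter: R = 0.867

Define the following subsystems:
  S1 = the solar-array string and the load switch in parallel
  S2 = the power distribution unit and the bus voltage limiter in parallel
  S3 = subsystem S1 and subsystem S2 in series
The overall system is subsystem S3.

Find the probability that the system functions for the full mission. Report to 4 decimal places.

Parallel (solar-array string and load switch): 1 − (1 − 0.829000)(1 − 0.735000) = 0.954685
Parallel (power distribution unit and bus voltage limiter): 1 − (1 − 0.778000)(1 − 0.867000) = 0.970474
Series ([0.954685] and [0.970474]): 0.954685 × 0.970474 = 0.9265

0.9265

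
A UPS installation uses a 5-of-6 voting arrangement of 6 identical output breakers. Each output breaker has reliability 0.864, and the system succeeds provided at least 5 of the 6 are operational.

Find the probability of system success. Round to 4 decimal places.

R = Σ_{i=5}^{6} C(6,i) p^i (1−p)^{6−i} with p = 0.864
C(6,5)·0.864^5·0.136^1 = 0.392879
C(6,6)·0.864^6·0.136^0 = 0.415990
Sum = 0.8089

0.8089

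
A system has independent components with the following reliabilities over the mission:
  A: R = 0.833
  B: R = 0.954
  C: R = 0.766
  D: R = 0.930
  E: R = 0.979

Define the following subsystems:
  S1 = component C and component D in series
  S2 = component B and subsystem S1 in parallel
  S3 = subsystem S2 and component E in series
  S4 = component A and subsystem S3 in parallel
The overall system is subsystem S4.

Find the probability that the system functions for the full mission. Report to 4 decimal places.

0.9943

Series (C and D): 0.766000 × 0.930000 = 0.712380
Parallel (B and [0.712380]): 1 − (1 − 0.954000)(1 − 0.712380) = 0.986769
Series ([0.986769] and E): 0.986769 × 0.979000 = 0.966047
Parallel (A and [0.966047]): 1 − (1 − 0.833000)(1 − 0.966047) = 0.9943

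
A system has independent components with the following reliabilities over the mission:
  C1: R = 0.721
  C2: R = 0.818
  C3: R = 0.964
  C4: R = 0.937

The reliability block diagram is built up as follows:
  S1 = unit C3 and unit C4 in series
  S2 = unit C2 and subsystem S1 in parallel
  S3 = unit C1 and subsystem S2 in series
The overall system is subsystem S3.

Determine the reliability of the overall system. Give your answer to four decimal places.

0.7083

Series (C3 and C4): 0.964000 × 0.937000 = 0.903268
Parallel (C2 and [0.903268]): 1 − (1 − 0.818000)(1 − 0.903268) = 0.982395
Series (C1 and [0.982395]): 0.721000 × 0.982395 = 0.7083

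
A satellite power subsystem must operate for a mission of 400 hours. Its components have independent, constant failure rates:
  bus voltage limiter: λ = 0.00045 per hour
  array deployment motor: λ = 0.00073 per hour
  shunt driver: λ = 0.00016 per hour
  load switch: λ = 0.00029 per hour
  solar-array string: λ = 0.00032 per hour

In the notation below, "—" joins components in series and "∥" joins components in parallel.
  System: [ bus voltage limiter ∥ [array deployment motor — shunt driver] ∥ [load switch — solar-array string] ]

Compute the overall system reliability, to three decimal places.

0.989

R(bus voltage limiter) = exp(−0.00045 × 400) = 0.83527
R(array deployment motor) = exp(−0.00073 × 400) = 0.74677
R(shunt driver) = exp(−0.00016 × 400) = 0.93800
R(load switch) = exp(−0.00029 × 400) = 0.89048
R(solar-array string) = exp(−0.00032 × 400) = 0.87985
Series (array deployment motor and shunt driver): 0.74677 × 0.93800 = 0.70047
Series (load switch and solar-array string): 0.89048 × 0.87985 = 0.78349
Parallel (bus voltage limiter, [0.70047], and [0.78349]): 1 − (1 − 0.83527)(1 − 0.70047)(1 − 0.78349) = 0.989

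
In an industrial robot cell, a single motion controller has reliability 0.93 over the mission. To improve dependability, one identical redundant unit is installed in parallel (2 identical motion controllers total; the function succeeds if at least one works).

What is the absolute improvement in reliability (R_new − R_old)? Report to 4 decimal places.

0.0651

R_before = 0.93
R_after = 1 − (1 − 0.93)^2 = 0.9951
ΔR = 0.9951 − 0.93 = 0.0651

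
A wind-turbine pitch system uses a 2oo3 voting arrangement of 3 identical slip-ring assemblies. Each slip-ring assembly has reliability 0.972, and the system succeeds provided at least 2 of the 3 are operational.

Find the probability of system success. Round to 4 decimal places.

0.9977

R = Σ_{i=2}^{3} C(3,i) p^i (1−p)^{3−i} with p = 0.972
C(3,2)·0.972^2·0.028^1 = 0.079362
C(3,3)·0.972^3·0.028^0 = 0.918330
Sum = 0.9977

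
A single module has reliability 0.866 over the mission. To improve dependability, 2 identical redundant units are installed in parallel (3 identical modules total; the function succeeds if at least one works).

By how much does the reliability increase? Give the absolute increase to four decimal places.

0.1316

R_before = 0.866
R_after = 1 − (1 − 0.866)^3 = 0.9976
ΔR = 0.9976 − 0.866 = 0.1316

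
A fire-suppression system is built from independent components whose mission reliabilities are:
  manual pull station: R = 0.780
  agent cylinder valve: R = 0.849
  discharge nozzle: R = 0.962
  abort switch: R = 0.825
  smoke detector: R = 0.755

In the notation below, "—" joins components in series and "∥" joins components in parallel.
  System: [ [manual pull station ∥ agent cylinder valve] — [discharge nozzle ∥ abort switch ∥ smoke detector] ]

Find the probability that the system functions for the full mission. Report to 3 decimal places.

0.965

Parallel (manual pull station and agent cylinder valve): 1 − (1 − 0.78000)(1 − 0.84900) = 0.96678
Parallel (discharge nozzle, abort switch, and smoke detector): 1 − (1 − 0.96200)(1 − 0.82500)(1 − 0.75500) = 0.99837
Series ([0.96678] and [0.99837]): 0.96678 × 0.99837 = 0.965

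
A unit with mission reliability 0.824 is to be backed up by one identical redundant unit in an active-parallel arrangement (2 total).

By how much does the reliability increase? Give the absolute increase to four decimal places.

R_before = 0.824
R_after = 1 − (1 − 0.824)^2 = 0.9690
ΔR = 0.9690 − 0.824 = 0.1450

0.1450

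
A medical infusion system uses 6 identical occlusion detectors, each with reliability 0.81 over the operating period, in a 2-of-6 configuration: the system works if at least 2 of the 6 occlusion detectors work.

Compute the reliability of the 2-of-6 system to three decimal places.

0.999

R = Σ_{i=2}^{6} C(6,i) p^i (1−p)^{6−i} with p = 0.81
C(6,2)·0.81^2·0.19^4 = 0.01283
C(6,3)·0.81^3·0.19^3 = 0.07290
C(6,4)·0.81^4·0.19^2 = 0.23310
C(6,5)·0.81^5·0.19^1 = 0.39749
C(6,6)·0.81^6·0.19^0 = 0.28243
Sum = 0.999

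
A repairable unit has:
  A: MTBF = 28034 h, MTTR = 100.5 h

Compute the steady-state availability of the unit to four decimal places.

0.9964

A(A) = MTBF/(MTBF+MTTR) = 28034/(28034+100.5) = 0.9964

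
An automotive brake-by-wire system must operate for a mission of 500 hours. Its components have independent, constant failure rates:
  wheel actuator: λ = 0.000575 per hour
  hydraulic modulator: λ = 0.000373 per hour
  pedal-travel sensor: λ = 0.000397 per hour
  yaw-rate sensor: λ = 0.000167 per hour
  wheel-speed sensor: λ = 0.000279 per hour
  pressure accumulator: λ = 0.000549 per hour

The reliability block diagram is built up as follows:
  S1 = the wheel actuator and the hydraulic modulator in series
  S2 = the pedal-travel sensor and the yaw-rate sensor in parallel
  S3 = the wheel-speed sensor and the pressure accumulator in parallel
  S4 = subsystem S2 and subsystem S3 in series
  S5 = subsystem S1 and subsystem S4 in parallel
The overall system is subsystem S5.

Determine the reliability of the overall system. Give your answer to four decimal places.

0.9829

R(wheel actuator) = exp(−0.000575 × 500) = 0.750137
R(hydraulic modulator) = exp(−0.000373 × 500) = 0.829859
R(pedal-travel sensor) = exp(−0.000397 × 500) = 0.819960
R(yaw-rate sensor) = exp(−0.000167 × 500) = 0.919891
R(wheel-speed sensor) = exp(−0.000279 × 500) = 0.869793
R(pressure accumulator) = exp(−0.000549 × 500) = 0.759952
Series (wheel actuator and hydraulic modulator): 0.750137 × 0.829859 = 0.622508
Parallel (pedal-travel sensor and yaw-rate sensor): 1 − (1 − 0.819960)(1 − 0.919891) = 0.985577
Parallel (wheel-speed sensor and pressure accumulator): 1 − (1 − 0.869793)(1 − 0.759952) = 0.968744
Series ([0.985577] and [0.968744]): 0.985577 × 0.968744 = 0.954772
Parallel ([0.622508] and [0.954772]): 1 − (1 − 0.622508)(1 − 0.954772) = 0.9829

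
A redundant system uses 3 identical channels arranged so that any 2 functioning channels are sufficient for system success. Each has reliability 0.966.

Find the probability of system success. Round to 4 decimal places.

R = Σ_{i=2}^{3} C(3,i) p^i (1−p)^{3−i} with p = 0.966
C(3,2)·0.966^2·0.034^1 = 0.095182
C(3,3)·0.966^3·0.034^0 = 0.901429
Sum = 0.9966

0.9966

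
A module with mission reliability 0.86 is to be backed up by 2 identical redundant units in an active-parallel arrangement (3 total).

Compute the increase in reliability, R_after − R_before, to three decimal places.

R_before = 0.86
R_after = 1 − (1 − 0.86)^3 = 0.997
ΔR = 0.997 − 0.86 = 0.137

0.137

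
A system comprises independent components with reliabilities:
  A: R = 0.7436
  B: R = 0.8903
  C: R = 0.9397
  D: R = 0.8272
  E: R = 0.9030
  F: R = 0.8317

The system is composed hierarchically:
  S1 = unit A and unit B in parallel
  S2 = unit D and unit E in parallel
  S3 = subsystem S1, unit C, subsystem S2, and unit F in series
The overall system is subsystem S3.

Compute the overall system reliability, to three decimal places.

Parallel (A and B): 1 − (1 − 0.74360)(1 − 0.89030) = 0.97187
Parallel (D and E): 1 − (1 − 0.82720)(1 − 0.90300) = 0.98324
Series ([0.97187], C, [0.98324], and F): 0.97187 × 0.93970 × 0.98324 × 0.83170 = 0.747

0.747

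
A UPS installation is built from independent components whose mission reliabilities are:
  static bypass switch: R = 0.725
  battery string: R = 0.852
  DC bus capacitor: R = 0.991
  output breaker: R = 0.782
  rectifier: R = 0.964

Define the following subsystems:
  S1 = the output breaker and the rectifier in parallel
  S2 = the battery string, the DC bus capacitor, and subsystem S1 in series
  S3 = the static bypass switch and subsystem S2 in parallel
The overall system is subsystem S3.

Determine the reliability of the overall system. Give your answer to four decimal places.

0.9554

Parallel (output breaker and rectifier): 1 − (1 − 0.782000)(1 − 0.964000) = 0.992152
Series (battery string, DC bus capacitor, and [0.992152]): 0.852000 × 0.991000 × 0.992152 = 0.837706
Parallel (static bypass switch and [0.837706]): 1 − (1 − 0.725000)(1 − 0.837706) = 0.9554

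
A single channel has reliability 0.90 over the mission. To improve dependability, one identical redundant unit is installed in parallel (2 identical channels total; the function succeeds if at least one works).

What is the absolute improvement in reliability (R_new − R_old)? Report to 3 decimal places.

0.090

R_before = 0.90
R_after = 1 − (1 − 0.90)^2 = 0.990
ΔR = 0.990 − 0.90 = 0.090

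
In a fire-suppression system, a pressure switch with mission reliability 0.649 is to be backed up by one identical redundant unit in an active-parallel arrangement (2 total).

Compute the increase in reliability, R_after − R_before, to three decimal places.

R_before = 0.649
R_after = 1 − (1 − 0.649)^2 = 0.877
ΔR = 0.877 − 0.649 = 0.228

0.228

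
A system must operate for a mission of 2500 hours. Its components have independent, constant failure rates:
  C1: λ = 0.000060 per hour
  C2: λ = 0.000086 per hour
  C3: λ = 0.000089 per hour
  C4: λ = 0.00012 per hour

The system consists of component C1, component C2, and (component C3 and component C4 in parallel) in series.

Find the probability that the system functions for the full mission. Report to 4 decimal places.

R(C1) = exp(−0.000060 × 2500) = 0.860708
R(C2) = exp(−0.000086 × 2500) = 0.806541
R(C3) = exp(−0.000089 × 2500) = 0.800515
R(C4) = exp(−0.00012 × 2500) = 0.740818
Parallel (C3 and C4): 1 − (1 − 0.800515)(1 − 0.740818) = 0.948297
Series (C1, C2, and [0.948297]): 0.860708 × 0.806541 × 0.948297 = 0.6583

0.6583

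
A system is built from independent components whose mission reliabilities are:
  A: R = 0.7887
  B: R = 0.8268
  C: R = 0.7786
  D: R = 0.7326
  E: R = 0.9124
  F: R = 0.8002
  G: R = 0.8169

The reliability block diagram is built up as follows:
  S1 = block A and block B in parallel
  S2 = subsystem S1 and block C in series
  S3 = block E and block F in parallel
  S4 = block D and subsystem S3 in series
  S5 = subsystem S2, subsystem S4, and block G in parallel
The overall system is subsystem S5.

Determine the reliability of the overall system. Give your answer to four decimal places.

0.9872

Parallel (A and B): 1 − (1 − 0.788700)(1 − 0.826800) = 0.963403
Series ([0.963403] and C): 0.963403 × 0.778600 = 0.750106
Parallel (E and F): 1 − (1 − 0.912400)(1 − 0.800200) = 0.982498
Series (D and [0.982498]): 0.732600 × 0.982498 = 0.719778
Parallel ([0.750106], [0.719778], and G): 1 − (1 − 0.750106)(1 − 0.719778)(1 − 0.816900) = 0.9872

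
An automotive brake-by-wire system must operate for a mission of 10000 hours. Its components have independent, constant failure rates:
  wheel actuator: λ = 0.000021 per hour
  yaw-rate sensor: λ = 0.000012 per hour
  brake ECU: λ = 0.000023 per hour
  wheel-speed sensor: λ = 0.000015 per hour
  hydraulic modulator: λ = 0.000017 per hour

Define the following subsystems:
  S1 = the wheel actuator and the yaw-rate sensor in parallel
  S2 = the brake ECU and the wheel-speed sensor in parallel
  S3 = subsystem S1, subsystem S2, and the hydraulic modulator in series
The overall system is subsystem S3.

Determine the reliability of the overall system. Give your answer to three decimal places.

0.802

R(wheel actuator) = exp(−0.000021 × 10000) = 0.81058
R(yaw-rate sensor) = exp(−0.000012 × 10000) = 0.88692
R(brake ECU) = exp(−0.000023 × 10000) = 0.79453
R(wheel-speed sensor) = exp(−0.000015 × 10000) = 0.86071
R(hydraulic modulator) = exp(−0.000017 × 10000) = 0.84366
Parallel (wheel actuator and yaw-rate sensor): 1 − (1 − 0.81058)(1 − 0.88692) = 0.97858
Parallel (brake ECU and wheel-speed sensor): 1 − (1 − 0.79453)(1 − 0.86071) = 0.97138
Series ([0.97858], [0.97138], and hydraulic modulator): 0.97858 × 0.97138 × 0.84366 = 0.802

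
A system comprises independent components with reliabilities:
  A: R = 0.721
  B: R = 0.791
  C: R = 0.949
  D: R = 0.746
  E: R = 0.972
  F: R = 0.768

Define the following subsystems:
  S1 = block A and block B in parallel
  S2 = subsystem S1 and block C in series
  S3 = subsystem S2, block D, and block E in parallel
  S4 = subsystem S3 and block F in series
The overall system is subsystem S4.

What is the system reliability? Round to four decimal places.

Parallel (A and B): 1 − (1 − 0.721000)(1 − 0.791000) = 0.941689
Series ([0.941689] and C): 0.941689 × 0.949000 = 0.893663
Parallel ([0.893663], D, and E): 1 − (1 − 0.893663)(1 − 0.746000)(1 − 0.972000) = 0.999244
Series ([0.999244] and F): 0.999244 × 0.768000 = 0.7674

0.7674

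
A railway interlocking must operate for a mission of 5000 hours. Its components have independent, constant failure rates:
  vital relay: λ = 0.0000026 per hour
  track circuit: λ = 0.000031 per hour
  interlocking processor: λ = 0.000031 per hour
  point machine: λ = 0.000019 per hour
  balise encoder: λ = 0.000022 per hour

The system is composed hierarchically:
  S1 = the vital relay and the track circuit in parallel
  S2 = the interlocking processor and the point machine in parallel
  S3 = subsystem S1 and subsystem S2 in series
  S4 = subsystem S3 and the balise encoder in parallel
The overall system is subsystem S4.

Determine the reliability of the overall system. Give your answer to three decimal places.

R(vital relay) = exp(−0.0000026 × 5000) = 0.98708
R(track circuit) = exp(−0.000031 × 5000) = 0.85642
R(interlocking processor) = exp(−0.000031 × 5000) = 0.85642
R(point machine) = exp(−0.000019 × 5000) = 0.90937
R(balise encoder) = exp(−0.000022 × 5000) = 0.89583
Parallel (vital relay and track circuit): 1 − (1 − 0.98708)(1 − 0.85642) = 0.99814
Parallel (interlocking processor and point machine): 1 − (1 − 0.85642)(1 − 0.90937) = 0.98699
Series ([0.99814] and [0.98699]): 0.99814 × 0.98699 = 0.98515
Parallel ([0.98515] and balise encoder): 1 − (1 − 0.98515)(1 − 0.89583) = 0.998

0.998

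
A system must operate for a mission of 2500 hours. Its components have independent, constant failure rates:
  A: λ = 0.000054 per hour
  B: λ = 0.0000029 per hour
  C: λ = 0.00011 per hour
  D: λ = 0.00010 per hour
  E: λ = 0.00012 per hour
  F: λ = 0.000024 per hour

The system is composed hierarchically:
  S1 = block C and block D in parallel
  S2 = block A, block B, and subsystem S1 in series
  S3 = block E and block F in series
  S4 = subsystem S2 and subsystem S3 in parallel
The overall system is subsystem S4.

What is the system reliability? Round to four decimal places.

0.9460

R(A) = exp(−0.000054 × 2500) = 0.873716
R(B) = exp(−0.0000029 × 2500) = 0.992776
R(C) = exp(−0.00011 × 2500) = 0.759572
R(D) = exp(−0.00010 × 2500) = 0.778801
R(E) = exp(−0.00012 × 2500) = 0.740818
R(F) = exp(−0.000024 × 2500) = 0.941765
Parallel (C and D): 1 − (1 − 0.759572)(1 − 0.778801) = 0.946818
Series (A, B, and [0.946818]): 0.873716 × 0.992776 × 0.946818 = 0.821274
Series (E and F): 0.740818 × 0.941765 = 0.697676
Parallel ([0.821274] and [0.697676]): 1 − (1 − 0.821274)(1 − 0.697676) = 0.9460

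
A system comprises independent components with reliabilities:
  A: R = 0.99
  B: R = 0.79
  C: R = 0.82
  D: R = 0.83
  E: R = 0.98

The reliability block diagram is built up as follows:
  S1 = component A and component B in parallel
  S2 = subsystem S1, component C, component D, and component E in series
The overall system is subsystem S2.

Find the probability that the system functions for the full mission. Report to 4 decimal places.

Parallel (A and B): 1 − (1 − 0.990000)(1 − 0.790000) = 0.997900
Series ([0.997900], C, D, and E): 0.997900 × 0.820000 × 0.830000 × 0.980000 = 0.6656

0.6656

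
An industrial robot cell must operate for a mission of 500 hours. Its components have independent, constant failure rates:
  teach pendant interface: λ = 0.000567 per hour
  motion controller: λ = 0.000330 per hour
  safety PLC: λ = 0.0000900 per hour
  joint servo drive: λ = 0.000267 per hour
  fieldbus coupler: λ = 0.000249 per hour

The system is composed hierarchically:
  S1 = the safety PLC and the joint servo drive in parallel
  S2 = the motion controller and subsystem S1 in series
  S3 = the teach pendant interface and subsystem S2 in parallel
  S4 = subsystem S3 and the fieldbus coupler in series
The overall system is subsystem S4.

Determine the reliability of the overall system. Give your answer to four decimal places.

R(teach pendant interface) = exp(−0.000567 × 500) = 0.753143
R(motion controller) = exp(−0.000330 × 500) = 0.847894
R(safety PLC) = exp(−0.0000900 × 500) = 0.955997
R(joint servo drive) = exp(−0.000267 × 500) = 0.875027
R(fieldbus coupler) = exp(−0.000249 × 500) = 0.882938
Parallel (safety PLC and joint servo drive): 1 − (1 − 0.955997)(1 − 0.875027) = 0.994501
Series (motion controller and [0.994501]): 0.847894 × 0.994501 = 0.843231
Parallel (teach pendant interface and [0.843231]): 1 − (1 − 0.753143)(1 − 0.843231) = 0.961300
Series ([0.961300] and fieldbus coupler): 0.961300 × 0.882938 = 0.8488

0.8488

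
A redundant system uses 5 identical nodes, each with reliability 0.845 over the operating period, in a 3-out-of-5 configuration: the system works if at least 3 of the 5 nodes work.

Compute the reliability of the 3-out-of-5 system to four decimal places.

R = Σ_{i=3}^{5} C(5,i) p^i (1−p)^{5−i} with p = 0.845
C(5,3)·0.845^3·0.155^2 = 0.144955
C(5,4)·0.845^4·0.155^1 = 0.395120
C(5,5)·0.845^5·0.155^0 = 0.430808
Sum = 0.9709

0.9709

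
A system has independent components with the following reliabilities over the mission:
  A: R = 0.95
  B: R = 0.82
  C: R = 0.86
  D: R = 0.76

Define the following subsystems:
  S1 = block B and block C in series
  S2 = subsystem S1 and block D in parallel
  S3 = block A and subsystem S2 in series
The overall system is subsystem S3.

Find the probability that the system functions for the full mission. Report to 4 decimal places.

0.8828

Series (B and C): 0.820000 × 0.860000 = 0.705200
Parallel ([0.705200] and D): 1 − (1 − 0.705200)(1 − 0.760000) = 0.929248
Series (A and [0.929248]): 0.950000 × 0.929248 = 0.8828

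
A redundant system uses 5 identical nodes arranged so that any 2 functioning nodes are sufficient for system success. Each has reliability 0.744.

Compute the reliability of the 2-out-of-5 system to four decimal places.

R = Σ_{i=2}^{5} C(5,i) p^i (1−p)^{5−i} with p = 0.744
C(5,2)·0.744^2·0.256^3 = 0.092868
C(5,3)·0.744^3·0.256^2 = 0.269897
C(5,4)·0.744^4·0.256^1 = 0.392195
C(5,5)·0.744^5·0.256^0 = 0.227963
Sum = 0.9829

0.9829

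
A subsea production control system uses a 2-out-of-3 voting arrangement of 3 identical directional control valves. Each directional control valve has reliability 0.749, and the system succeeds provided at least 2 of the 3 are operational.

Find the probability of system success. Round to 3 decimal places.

0.843

R = Σ_{i=2}^{3} C(3,i) p^i (1−p)^{3−i} with p = 0.749
C(3,2)·0.749^2·0.251^1 = 0.42243
C(3,3)·0.749^3·0.251^0 = 0.42019
Sum = 0.843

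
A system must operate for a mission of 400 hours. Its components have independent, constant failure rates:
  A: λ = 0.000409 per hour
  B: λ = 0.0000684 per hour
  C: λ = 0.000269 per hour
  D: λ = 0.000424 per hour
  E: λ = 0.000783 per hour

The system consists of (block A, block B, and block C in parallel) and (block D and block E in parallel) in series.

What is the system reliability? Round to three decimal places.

R(A) = exp(−0.000409 × 400) = 0.84908
R(B) = exp(−0.0000684 × 400) = 0.97301
R(C) = exp(−0.000269 × 400) = 0.89799
R(D) = exp(−0.000424 × 400) = 0.84400
R(E) = exp(−0.000783 × 400) = 0.73110
Parallel (A, B, and C): 1 − (1 − 0.84908)(1 − 0.97301)(1 − 0.89799) = 0.99958
Parallel (D and E): 1 − (1 − 0.84400)(1 − 0.73110) = 0.95805
Series ([0.99958] and [0.95805]): 0.99958 × 0.95805 = 0.958

0.958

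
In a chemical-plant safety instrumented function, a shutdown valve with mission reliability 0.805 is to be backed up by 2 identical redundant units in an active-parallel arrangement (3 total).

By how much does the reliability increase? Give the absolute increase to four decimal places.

0.1876

R_before = 0.805
R_after = 1 − (1 − 0.805)^3 = 0.9926
ΔR = 0.9926 − 0.805 = 0.1876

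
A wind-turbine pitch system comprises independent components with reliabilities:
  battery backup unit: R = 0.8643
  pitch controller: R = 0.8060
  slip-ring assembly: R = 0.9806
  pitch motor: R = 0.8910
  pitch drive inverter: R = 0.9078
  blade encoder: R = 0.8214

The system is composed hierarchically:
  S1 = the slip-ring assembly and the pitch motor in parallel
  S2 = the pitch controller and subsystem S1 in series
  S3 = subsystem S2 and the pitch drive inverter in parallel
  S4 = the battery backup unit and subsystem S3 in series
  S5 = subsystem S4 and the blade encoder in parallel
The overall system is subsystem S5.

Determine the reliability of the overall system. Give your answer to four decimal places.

0.9730

Parallel (slip-ring assembly and pitch motor): 1 − (1 − 0.980600)(1 − 0.891000) = 0.997885
Series (pitch controller and [0.997885]): 0.806000 × 0.997885 = 0.804295
Parallel ([0.804295] and pitch drive inverter): 1 − (1 − 0.804295)(1 − 0.907800) = 0.981956
Series (battery backup unit and [0.981956]): 0.864300 × 0.981956 = 0.848705
Parallel ([0.848705] and blade encoder): 1 − (1 − 0.848705)(1 − 0.821400) = 0.9730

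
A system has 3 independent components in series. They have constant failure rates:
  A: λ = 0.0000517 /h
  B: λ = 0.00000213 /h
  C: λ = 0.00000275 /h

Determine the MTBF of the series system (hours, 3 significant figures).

Series of exponential components: λ_sys = Σ λ_i
λ_sys = 0.0000517 + 0.00000213 + 0.00000275 = 5.6580e-05 /h
MTBF = 1 / λ_sys = 17700 h

17700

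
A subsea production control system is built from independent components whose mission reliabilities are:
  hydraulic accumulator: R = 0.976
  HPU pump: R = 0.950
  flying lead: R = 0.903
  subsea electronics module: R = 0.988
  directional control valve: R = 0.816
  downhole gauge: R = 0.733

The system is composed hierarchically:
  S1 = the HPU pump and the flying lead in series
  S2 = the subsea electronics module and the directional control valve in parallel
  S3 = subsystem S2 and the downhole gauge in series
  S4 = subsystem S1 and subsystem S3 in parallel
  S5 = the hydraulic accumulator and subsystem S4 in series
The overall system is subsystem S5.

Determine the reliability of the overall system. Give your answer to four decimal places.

Series (HPU pump and flying lead): 0.950000 × 0.903000 = 0.857850
Parallel (subsea electronics module and directional control valve): 1 − (1 − 0.988000)(1 − 0.816000) = 0.997792
Series ([0.997792] and downhole gauge): 0.997792 × 0.733000 = 0.731382
Parallel ([0.857850] and [0.731382]): 1 − (1 − 0.857850)(1 − 0.731382) = 0.961816
Series (hydraulic accumulator and [0.961816]): 0.976000 × 0.961816 = 0.9387

0.9387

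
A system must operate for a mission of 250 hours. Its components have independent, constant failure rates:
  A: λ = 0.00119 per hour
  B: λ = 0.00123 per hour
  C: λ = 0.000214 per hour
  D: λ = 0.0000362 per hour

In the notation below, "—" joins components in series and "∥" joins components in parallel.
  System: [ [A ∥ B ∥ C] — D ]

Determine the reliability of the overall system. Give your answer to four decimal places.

R(A) = exp(−0.00119 × 250) = 0.742673
R(B) = exp(−0.00123 × 250) = 0.735283
R(C) = exp(−0.000214 × 250) = 0.947906
R(D) = exp(−0.0000362 × 250) = 0.990991
Parallel (A, B, and C): 1 − (1 − 0.742673)(1 − 0.735283)(1 − 0.947906) = 0.996451
Series ([0.996451] and D): 0.996451 × 0.990991 = 0.9875

0.9875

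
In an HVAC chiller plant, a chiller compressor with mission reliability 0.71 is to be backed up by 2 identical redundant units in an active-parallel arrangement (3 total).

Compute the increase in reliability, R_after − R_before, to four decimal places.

R_before = 0.71
R_after = 1 − (1 − 0.71)^3 = 0.9756
ΔR = 0.9756 − 0.71 = 0.2656

0.2656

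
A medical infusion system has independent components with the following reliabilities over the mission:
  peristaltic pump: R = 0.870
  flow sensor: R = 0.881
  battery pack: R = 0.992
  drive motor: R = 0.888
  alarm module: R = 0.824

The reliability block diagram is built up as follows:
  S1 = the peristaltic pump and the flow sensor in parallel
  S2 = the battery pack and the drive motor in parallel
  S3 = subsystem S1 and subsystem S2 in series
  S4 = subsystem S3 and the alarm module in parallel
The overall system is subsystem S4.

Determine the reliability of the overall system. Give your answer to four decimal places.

0.9971

Parallel (peristaltic pump and flow sensor): 1 − (1 − 0.870000)(1 − 0.881000) = 0.984530
Parallel (battery pack and drive motor): 1 − (1 − 0.992000)(1 − 0.888000) = 0.999104
Series ([0.984530] and [0.999104]): 0.984530 × 0.999104 = 0.983648
Parallel ([0.983648] and alarm module): 1 − (1 − 0.983648)(1 − 0.824000) = 0.9971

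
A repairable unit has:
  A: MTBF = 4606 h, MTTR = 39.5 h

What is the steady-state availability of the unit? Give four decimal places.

A(A) = MTBF/(MTBF+MTTR) = 4606/(4606+39.5) = 0.9915

0.9915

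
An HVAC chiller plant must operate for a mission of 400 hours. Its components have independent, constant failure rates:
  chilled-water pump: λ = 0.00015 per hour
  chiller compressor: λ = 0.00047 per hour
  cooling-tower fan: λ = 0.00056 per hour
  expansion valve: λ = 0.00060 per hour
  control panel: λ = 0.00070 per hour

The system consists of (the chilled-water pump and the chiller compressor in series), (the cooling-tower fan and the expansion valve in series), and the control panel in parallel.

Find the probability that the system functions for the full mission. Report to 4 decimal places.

R(chilled-water pump) = exp(−0.00015 × 400) = 0.941765
R(chiller compressor) = exp(−0.00047 × 400) = 0.828615
R(cooling-tower fan) = exp(−0.00056 × 400) = 0.799315
R(expansion valve) = exp(−0.00060 × 400) = 0.786628
R(control panel) = exp(−0.00070 × 400) = 0.755784
Series (chilled-water pump and chiller compressor): 0.941765 × 0.828615 = 0.780361
Series (cooling-tower fan and expansion valve): 0.799315 × 0.786628 = 0.628764
Parallel ([0.780361], [0.628764], and control panel): 1 − (1 − 0.780361)(1 − 0.628764)(1 − 0.755784) = 0.9801

0.9801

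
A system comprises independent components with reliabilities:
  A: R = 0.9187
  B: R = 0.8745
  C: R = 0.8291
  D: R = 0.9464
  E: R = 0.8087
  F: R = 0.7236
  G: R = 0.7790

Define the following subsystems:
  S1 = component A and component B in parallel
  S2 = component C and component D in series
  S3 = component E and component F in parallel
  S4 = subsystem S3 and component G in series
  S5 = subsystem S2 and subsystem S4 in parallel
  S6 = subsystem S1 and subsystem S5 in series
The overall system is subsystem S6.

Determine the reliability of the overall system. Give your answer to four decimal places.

0.9339

Parallel (A and B): 1 − (1 − 0.918700)(1 − 0.874500) = 0.989797
Series (C and D): 0.829100 × 0.946400 = 0.784660
Parallel (E and F): 1 − (1 − 0.808700)(1 − 0.723600) = 0.947125
Series ([0.947125] and G): 0.947125 × 0.779000 = 0.737810
Parallel ([0.784660] and [0.737810]): 1 − (1 − 0.784660)(1 − 0.737810) = 0.943540
Series ([0.989797] and [0.943540]): 0.989797 × 0.943540 = 0.9339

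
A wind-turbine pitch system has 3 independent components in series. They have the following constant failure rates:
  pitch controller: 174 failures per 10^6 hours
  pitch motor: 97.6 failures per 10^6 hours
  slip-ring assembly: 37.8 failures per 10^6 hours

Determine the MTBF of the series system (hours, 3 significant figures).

Series of exponential components: λ_sys = Σ λ_i
λ_sys = 0.000174 + 0.0000976 + 0.0000378 = 3.0940e-04 /h
MTBF = 1 / λ_sys = 3230 h

3230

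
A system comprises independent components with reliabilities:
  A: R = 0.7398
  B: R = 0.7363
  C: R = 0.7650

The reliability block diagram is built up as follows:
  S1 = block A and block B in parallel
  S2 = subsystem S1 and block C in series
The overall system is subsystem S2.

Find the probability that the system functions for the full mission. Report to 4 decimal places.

0.7125

Parallel (A and B): 1 − (1 − 0.739800)(1 − 0.736300) = 0.931385
Series ([0.931385] and C): 0.931385 × 0.765000 = 0.7125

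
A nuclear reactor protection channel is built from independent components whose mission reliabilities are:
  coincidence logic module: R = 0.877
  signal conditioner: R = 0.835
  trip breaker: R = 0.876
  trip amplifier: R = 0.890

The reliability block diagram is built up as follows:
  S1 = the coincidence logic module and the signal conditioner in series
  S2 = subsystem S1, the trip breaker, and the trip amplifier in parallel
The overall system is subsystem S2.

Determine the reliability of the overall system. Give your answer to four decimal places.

0.9963

Series (coincidence logic module and signal conditioner): 0.877000 × 0.835000 = 0.732295
Parallel ([0.732295], trip breaker, and trip amplifier): 1 − (1 − 0.732295)(1 − 0.876000)(1 − 0.890000) = 0.9963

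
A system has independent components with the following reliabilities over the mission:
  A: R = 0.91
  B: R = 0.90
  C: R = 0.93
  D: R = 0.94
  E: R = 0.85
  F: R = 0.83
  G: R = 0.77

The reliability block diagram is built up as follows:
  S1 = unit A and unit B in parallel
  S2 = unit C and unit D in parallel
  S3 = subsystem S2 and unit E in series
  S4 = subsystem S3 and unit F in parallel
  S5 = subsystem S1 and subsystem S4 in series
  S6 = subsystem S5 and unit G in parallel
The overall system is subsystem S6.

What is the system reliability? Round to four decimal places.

Parallel (A and B): 1 − (1 − 0.910000)(1 − 0.900000) = 0.991000
Parallel (C and D): 1 − (1 − 0.930000)(1 − 0.940000) = 0.995800
Series ([0.995800] and E): 0.995800 × 0.850000 = 0.846430
Parallel ([0.846430] and F): 1 − (1 − 0.846430)(1 − 0.830000) = 0.973893
Series ([0.991000] and [0.973893]): 0.991000 × 0.973893 = 0.965128
Parallel ([0.965128] and G): 1 − (1 − 0.965128)(1 − 0.770000) = 0.9920

0.9920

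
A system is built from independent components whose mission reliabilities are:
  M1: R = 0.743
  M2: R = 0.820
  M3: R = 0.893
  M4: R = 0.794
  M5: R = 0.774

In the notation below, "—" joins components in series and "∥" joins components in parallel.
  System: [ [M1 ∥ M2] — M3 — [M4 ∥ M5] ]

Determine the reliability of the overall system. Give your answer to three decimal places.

0.812

Parallel (M1 and M2): 1 − (1 − 0.74300)(1 − 0.82000) = 0.95374
Parallel (M4 and M5): 1 − (1 − 0.79400)(1 − 0.77400) = 0.95344
Series ([0.95374], M3, and [0.95344]): 0.95374 × 0.89300 × 0.95344 = 0.812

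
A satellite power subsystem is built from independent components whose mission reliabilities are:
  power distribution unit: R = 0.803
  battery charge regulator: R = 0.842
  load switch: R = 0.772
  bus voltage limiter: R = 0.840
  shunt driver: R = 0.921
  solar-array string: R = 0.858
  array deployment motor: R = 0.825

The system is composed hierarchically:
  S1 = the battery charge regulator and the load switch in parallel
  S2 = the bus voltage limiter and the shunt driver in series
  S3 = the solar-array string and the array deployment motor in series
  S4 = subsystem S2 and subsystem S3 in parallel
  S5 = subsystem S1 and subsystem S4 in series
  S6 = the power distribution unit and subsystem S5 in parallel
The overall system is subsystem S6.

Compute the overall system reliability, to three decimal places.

Parallel (battery charge regulator and load switch): 1 − (1 − 0.84200)(1 − 0.77200) = 0.96398
Series (bus voltage limiter and shunt driver): 0.84000 × 0.92100 = 0.77364
Series (solar-array string and array deployment motor): 0.85800 × 0.82500 = 0.70785
Parallel ([0.77364] and [0.70785]): 1 − (1 − 0.77364)(1 − 0.70785) = 0.93387
Series ([0.96398] and [0.93387]): 0.96398 × 0.93387 = 0.90023
Parallel (power distribution unit and [0.90023]): 1 − (1 − 0.80300)(1 − 0.90023) = 0.980

0.980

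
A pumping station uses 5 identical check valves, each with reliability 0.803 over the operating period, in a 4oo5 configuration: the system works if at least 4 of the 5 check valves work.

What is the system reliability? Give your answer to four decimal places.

R = Σ_{i=4}^{5} C(5,i) p^i (1−p)^{5−i} with p = 0.803
C(5,4)·0.803^4·0.197^1 = 0.409542
C(5,5)·0.803^5·0.197^0 = 0.333870
Sum = 0.7434

0.7434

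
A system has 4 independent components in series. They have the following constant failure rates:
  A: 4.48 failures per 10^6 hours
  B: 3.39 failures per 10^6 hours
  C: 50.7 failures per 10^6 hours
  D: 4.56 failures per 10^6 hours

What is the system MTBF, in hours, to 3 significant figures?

Series of exponential components: λ_sys = Σ λ_i
λ_sys = 0.00000448 + 0.00000339 + 0.0000507 + 0.00000456 = 6.3130e-05 /h
MTBF = 1 / λ_sys = 15800 h

15800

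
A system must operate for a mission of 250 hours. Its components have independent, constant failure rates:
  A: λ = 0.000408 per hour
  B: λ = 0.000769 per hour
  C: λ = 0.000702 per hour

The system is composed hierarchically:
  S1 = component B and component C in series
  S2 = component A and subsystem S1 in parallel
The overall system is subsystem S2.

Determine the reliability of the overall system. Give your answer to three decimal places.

0.970

R(A) = exp(−0.000408 × 250) = 0.90303
R(B) = exp(−0.000769 × 250) = 0.82510
R(C) = exp(−0.000702 × 250) = 0.83904
Series (B and C): 0.82510 × 0.83904 = 0.69229
Parallel (A and [0.69229]): 1 − (1 − 0.90303)(1 − 0.69229) = 0.970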